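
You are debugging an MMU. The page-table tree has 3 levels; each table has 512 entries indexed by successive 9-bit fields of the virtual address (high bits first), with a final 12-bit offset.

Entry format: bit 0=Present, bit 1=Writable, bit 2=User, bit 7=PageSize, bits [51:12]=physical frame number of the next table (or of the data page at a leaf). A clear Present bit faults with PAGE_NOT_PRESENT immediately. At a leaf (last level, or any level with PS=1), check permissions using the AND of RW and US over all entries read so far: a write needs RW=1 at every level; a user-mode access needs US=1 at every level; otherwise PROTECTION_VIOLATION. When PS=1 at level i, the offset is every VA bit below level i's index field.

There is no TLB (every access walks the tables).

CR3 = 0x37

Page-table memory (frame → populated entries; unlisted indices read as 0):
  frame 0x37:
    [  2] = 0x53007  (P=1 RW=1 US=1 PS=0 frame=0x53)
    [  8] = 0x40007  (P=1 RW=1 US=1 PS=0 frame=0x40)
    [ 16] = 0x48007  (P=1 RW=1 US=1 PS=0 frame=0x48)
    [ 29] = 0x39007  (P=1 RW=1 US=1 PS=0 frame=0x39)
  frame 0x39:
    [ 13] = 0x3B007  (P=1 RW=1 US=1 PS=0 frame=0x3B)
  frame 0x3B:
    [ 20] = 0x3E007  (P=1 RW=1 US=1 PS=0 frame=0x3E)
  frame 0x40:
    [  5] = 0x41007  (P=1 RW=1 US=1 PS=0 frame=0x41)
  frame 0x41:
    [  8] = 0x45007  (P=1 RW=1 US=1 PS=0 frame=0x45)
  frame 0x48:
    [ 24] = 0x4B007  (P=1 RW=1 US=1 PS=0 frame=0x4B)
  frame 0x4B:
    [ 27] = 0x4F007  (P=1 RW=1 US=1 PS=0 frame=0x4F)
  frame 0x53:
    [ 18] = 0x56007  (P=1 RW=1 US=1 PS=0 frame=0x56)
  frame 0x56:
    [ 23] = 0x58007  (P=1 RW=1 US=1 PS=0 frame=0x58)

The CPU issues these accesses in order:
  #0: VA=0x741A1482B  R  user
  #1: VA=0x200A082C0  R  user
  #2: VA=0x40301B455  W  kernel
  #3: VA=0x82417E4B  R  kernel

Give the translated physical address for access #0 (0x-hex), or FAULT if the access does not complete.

Per-access translation:
#0 VA=0x741A1482B (r,user):
  lvl0: tbl 0x37, slot 29 ⇒ 0x39007 (P1/RW1/US1/PS0)
  lvl1: tbl 0x39, slot 13 ⇒ 0x3B007 (P1/RW1/US1/PS0)
  lvl2: tbl 0x3B, slot 20 ⇒ 0x3E007 (P1/RW1/US1/PS0)
  ✓ 0x3E82B  — 3 lookups
#1 VA=0x200A082C0 (r,user):
  lvl0: tbl 0x37, slot 8 ⇒ 0x40007 (P1/RW1/US1/PS0)
  lvl1: tbl 0x40, slot 5 ⇒ 0x41007 (P1/RW1/US1/PS0)
  lvl2: tbl 0x41, slot 8 ⇒ 0x45007 (P1/RW1/US1/PS0)
  ✓ 0x452C0  — 3 lookups
#2 VA=0x40301B455 (w,kernel):
  lvl0: tbl 0x37, slot 16 ⇒ 0x48007 (P1/RW1/US1/PS0)
  lvl1: tbl 0x48, slot 24 ⇒ 0x4B007 (P1/RW1/US1/PS0)
  lvl2: tbl 0x4B, slot 27 ⇒ 0x4F007 (P1/RW1/US1/PS0)
  ✓ 0x4F455  — 3 lookups
#3 VA=0x82417E4B (r,kernel):
  lvl0: tbl 0x37, slot 2 ⇒ 0x53007 (P1/RW1/US1/PS0)
  lvl1: tbl 0x53, slot 18 ⇒ 0x56007 (P1/RW1/US1/PS0)
  lvl2: tbl 0x56, slot 23 ⇒ 0x58007 (P1/RW1/US1/PS0)
  ✓ 0x58E4B  — 3 lookups

Access #0 PA: 0x3E82B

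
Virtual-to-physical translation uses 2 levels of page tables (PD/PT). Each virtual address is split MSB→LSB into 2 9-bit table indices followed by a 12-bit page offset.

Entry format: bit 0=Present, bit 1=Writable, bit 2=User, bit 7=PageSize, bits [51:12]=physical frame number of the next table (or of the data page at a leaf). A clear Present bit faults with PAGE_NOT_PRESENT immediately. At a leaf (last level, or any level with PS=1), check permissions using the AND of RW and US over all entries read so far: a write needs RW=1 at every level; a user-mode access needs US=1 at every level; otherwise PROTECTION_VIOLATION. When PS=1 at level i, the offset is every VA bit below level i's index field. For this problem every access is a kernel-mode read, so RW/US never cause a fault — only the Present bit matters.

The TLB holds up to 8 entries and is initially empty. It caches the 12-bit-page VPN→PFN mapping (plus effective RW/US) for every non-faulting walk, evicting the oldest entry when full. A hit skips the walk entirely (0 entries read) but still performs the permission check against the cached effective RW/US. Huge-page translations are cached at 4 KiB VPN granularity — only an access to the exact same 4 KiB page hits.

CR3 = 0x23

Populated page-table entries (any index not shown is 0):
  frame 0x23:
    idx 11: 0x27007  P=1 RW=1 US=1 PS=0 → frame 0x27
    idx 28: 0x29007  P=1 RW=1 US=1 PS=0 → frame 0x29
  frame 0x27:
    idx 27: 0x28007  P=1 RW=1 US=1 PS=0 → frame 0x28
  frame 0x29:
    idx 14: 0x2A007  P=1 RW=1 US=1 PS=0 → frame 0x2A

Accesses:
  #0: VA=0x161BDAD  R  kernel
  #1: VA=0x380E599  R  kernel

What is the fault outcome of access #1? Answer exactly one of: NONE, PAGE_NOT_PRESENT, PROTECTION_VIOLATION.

Walk each access:
#0 VA=0x161BDAD (r,kernel):
  [0] read 0x23 idx=11: raw=0x27007 flags P=1 W=1 U=1 S=0
  [1] read 0x27 idx=27: raw=0x28007 flags P=1 W=1 U=1 S=0
  → PA=0x28DAD  (2 entries read)
#1 VA=0x380E599 (r,kernel):
  [0] read 0x23 idx=28: raw=0x29007 flags P=1 W=1 U=1 S=0
  [1] read 0x29 idx=14: raw=0x2A007 flags P=1 W=1 U=1 S=0
  → PA=0x2A599  (2 entries read)

Access #1 fault: NONE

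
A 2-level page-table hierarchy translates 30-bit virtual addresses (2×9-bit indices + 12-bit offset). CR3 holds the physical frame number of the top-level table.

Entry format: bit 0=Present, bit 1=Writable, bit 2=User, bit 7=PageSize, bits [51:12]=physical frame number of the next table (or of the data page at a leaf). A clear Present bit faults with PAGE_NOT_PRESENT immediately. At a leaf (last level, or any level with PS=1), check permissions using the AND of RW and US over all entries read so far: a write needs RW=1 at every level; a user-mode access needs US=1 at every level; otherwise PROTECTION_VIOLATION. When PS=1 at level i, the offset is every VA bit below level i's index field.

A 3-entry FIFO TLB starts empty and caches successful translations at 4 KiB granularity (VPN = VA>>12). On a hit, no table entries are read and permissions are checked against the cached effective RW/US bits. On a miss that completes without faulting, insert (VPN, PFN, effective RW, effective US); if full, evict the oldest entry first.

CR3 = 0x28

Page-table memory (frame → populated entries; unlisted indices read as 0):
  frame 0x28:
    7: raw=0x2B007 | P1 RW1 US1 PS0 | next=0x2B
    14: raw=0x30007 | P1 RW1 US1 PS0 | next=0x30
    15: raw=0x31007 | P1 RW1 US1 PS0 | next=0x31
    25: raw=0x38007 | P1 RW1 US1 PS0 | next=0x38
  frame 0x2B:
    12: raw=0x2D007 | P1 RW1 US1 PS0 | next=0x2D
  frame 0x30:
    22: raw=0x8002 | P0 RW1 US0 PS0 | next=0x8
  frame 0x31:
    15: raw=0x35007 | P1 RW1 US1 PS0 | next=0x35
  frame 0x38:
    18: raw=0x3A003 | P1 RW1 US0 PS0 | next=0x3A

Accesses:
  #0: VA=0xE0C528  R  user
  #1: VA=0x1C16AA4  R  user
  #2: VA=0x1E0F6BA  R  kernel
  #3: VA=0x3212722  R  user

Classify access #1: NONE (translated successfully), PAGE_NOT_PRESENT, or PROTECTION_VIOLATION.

Walk each access:
#0 VA=0xE0C528 (r,user):
  L0: frame=0x28 idx=7 entry=0x2B007 [P=1 RW=1 US=1 PS=0]
  L1: frame=0x2B idx=12 entry=0x2D007 [P=1 RW=1 US=1 PS=0]
  → PA=0x2D528  (2 entries read)
#1 VA=0x1C16AA4 (r,user):
  L0: frame=0x28 idx=14 entry=0x30007 [P=1 RW=1 US=1 PS=0]
  L1: frame=0x30 idx=22 entry=0x8002 [P=0 RW=1 US=0 PS=0]
  → PAGE_NOT_PRESENT  (2 entries read)
#2 VA=0x1E0F6BA (r,kernel):
  L0: frame=0x28 idx=15 entry=0x31007 [P=1 RW=1 US=1 PS=0]
  L1: frame=0x31 idx=15 entry=0x35007 [P=1 RW=1 US=1 PS=0]
  → PA=0x356BA  (2 entries read)
#3 VA=0x3212722 (r,user):
  L0: frame=0x28 idx=25 entry=0x38007 [P=1 RW=1 US=1 PS=0]
  L1: frame=0x38 idx=18 entry=0x3A003 [P=1 RW=1 US=0 PS=0]
  → PROTECTION_VIOLATION  (2 entries read)

Access #1 fault: PAGE_NOT_PRESENT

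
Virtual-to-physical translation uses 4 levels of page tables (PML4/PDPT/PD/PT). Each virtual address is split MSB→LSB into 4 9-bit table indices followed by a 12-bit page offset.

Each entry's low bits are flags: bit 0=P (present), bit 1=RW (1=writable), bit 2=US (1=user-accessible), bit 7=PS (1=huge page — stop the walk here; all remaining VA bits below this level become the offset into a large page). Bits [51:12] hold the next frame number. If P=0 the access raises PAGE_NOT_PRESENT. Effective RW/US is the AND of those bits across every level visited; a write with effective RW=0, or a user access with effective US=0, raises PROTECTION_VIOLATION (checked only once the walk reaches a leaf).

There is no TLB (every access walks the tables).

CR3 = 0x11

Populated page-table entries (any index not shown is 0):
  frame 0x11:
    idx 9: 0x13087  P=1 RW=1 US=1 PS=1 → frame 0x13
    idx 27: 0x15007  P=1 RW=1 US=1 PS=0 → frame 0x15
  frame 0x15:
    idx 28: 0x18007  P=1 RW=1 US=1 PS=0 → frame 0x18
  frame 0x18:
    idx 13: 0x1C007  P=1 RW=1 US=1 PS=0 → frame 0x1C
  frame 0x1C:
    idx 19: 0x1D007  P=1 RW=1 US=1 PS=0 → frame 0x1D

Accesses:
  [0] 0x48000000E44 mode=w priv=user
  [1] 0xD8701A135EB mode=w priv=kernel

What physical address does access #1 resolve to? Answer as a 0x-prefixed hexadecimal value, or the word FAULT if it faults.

Walk each access:
#0 VA=0x48000000E44 (w,user):
  L0: frame=0x11 idx=9 entry=0x13087 [P=1 RW=1 US=1 PS=1]
  ✓ 0x13E44 (huge @L0)  — 1 lookups
#1 VA=0xD8701A135EB (w,kernel):
  L0: frame=0x11 idx=27 entry=0x15007 [P=1 RW=1 US=1 PS=0]
  L1: frame=0x15 idx=28 entry=0x18007 [P=1 RW=1 US=1 PS=0]
  L2: frame=0x18 idx=13 entry=0x1C007 [P=1 RW=1 US=1 PS=0]
  L3: frame=0x1C idx=19 entry=0x1D007 [P=1 RW=1 US=1 PS=0]
  ✓ 0x1D5EB  — 4 lookups

Access #1 PA: 0x1D5EB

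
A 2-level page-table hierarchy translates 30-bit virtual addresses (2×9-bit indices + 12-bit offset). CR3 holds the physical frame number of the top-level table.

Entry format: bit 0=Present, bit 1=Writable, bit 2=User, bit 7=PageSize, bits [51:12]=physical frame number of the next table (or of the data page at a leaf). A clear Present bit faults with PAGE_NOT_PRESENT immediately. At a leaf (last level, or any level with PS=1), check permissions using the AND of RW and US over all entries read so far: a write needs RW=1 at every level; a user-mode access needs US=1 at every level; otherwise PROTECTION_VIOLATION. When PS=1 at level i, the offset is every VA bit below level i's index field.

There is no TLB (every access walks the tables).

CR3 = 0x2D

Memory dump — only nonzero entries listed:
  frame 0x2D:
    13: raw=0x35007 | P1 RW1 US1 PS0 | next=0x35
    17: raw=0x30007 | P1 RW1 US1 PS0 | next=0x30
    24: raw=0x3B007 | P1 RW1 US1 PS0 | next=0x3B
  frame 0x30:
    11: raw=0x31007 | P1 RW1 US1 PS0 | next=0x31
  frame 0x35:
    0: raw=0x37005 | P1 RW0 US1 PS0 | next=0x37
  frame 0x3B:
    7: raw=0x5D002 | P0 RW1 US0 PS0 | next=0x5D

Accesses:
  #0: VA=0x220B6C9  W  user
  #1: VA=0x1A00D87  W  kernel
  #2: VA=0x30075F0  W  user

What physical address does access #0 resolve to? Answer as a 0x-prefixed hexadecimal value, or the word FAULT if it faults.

Walk each access:
#0 VA=0x220B6C9 (w,user):
  L0: frame=0x2D idx=17 entry=0x30007 [P=1 RW=1 US=1 PS=0]
  L1: frame=0x30 idx=11 entry=0x31007 [P=1 RW=1 US=1 PS=0]
  ✓ 0x316C9  — 2 lookups
#1 VA=0x1A00D87 (w,kernel):
  L0: frame=0x2D idx=13 entry=0x35007 [P=1 RW=1 US=1 PS=0]
  L1: frame=0x35 idx=0 entry=0x37005 [P=1 RW=0 US=1 PS=0]
  → PROTECTION_VIOLATION  (2 entries read)
#2 VA=0x30075F0 (w,user):
  L0: frame=0x2D idx=24 entry=0x3B007 [P=1 RW=1 US=1 PS=0]
  L1: frame=0x3B idx=7 entry=0x5D002 [P=0 RW=1 US=0 PS=0]
  → PAGE_NOT_PRESENT  (2 entries read)

Access #0 PA: 0x316C9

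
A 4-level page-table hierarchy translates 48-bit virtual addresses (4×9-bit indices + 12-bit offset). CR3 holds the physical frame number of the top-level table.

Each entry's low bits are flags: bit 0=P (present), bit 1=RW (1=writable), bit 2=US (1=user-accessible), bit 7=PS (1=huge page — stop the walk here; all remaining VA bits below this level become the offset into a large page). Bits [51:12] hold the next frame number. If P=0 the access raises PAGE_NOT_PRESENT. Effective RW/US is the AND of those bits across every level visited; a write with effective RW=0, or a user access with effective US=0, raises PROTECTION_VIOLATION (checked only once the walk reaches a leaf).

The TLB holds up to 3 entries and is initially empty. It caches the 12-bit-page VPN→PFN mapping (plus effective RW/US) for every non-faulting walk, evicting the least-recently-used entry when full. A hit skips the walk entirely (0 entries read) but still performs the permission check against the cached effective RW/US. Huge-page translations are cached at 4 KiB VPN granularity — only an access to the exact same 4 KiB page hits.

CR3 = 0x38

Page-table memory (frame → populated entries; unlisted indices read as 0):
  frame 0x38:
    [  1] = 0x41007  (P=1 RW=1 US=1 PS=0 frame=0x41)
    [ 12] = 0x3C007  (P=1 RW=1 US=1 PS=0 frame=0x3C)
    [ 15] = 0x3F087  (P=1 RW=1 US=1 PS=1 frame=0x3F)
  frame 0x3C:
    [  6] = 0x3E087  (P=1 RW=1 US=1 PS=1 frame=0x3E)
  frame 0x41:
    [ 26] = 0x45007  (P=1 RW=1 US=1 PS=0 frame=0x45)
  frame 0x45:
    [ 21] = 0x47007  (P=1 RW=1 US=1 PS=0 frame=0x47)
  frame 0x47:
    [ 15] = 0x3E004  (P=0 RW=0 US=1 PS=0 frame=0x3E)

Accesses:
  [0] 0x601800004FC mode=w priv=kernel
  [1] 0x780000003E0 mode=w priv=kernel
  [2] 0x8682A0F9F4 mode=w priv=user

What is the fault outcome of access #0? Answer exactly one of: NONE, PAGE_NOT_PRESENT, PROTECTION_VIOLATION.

Trace:
#0 VA=0x601800004FC (w,kernel):
  L0: frame=0x38 idx=12 entry=0x3C007 [P=1 RW=1 US=1 PS=0]
  L1: frame=0x3C idx=6 entry=0x3E087 [P=1 RW=1 US=1 PS=1]
  → PA=0x3E4FC (huge @L1)  (2 entries read)
#1 VA=0x780000003E0 (w,kernel):
  L0: frame=0x38 idx=15 entry=0x3F087 [P=1 RW=1 US=1 PS=1]
  → PA=0x3F3E0 (huge @L0)  (1 entries read)
#2 VA=0x8682A0F9F4 (w,user):
  L0: frame=0x38 idx=1 entry=0x41007 [P=1 RW=1 US=1 PS=0]
  L1: frame=0x41 idx=26 entry=0x45007 [P=1 RW=1 US=1 PS=0]
  L2: frame=0x45 idx=21 entry=0x47007 [P=1 RW=1 US=1 PS=0]
  L3: frame=0x47 idx=15 entry=0x3E004 [P=0 RW=0 US=1 PS=0]
  ⇒ fault: PAGE_NOT_PRESENT  — 4 lookups

Access #0 fault: NONE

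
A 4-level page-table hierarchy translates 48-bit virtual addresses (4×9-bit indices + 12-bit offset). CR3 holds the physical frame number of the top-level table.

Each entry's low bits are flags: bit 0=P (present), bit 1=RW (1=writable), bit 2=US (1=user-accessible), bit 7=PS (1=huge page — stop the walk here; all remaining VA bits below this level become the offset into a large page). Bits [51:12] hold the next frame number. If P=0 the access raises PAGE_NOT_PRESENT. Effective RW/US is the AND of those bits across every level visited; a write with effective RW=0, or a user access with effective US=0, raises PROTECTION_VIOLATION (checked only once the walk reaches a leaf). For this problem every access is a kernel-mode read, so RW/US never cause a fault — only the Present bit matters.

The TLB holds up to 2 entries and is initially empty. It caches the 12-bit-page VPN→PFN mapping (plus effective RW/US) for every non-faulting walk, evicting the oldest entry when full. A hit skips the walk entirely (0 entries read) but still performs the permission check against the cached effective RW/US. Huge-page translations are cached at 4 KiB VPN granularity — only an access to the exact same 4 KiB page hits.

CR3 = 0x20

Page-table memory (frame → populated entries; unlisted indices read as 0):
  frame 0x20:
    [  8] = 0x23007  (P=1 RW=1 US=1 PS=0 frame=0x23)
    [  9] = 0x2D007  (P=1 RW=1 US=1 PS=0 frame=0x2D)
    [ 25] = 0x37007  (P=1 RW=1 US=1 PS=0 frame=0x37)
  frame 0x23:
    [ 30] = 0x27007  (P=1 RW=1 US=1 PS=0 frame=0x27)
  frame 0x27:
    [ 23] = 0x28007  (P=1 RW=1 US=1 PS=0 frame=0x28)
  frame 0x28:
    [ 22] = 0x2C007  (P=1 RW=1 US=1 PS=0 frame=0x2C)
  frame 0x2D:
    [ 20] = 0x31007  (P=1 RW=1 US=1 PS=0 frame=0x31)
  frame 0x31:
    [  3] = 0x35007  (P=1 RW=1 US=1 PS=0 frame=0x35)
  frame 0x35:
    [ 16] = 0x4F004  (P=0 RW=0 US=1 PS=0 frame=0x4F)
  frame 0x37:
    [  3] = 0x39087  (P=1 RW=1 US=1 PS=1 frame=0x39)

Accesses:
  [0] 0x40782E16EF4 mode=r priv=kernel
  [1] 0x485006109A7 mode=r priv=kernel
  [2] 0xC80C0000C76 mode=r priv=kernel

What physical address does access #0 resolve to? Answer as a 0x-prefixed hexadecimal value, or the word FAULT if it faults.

Trace:
#0 VA=0x40782E16EF4 (r,kernel):
  L0 @0x20[8] → 0x23007  P=1,RW=1,US=1,PS=0
  L1 @0x23[30] → 0x27007  P=1,RW=1,US=1,PS=0
  L2 @0x27[23] → 0x28007  P=1,RW=1,US=1,PS=0
  L3 @0x28[22] → 0x2C007  P=1,RW=1,US=1,PS=0
  ⇒ phys 0x2CEF4  [4 reads]
#1 VA=0x485006109A7 (r,kernel):
  L0 @0x20[9] → 0x2D007  P=1,RW=1,US=1,PS=0
  L1 @0x2D[20] → 0x31007  P=1,RW=1,US=1,PS=0
  L2 @0x31[3] → 0x35007  P=1,RW=1,US=1,PS=0
  L3 @0x35[16] → 0x4F004  P=0,RW=0,US=1,PS=0
  ⇒ fault: PAGE_NOT_PRESENT  — 4 lookups
#2 VA=0xC80C0000C76 (r,kernel):
  L0 @0x20[25] → 0x37007  P=1,RW=1,US=1,PS=0
  L1 @0x37[3] → 0x39087  P=1,RW=1,US=1,PS=1
  ⇒ phys 0x39C76 (huge @L1)  [2 reads]

Access #0 PA: 0x2CEF4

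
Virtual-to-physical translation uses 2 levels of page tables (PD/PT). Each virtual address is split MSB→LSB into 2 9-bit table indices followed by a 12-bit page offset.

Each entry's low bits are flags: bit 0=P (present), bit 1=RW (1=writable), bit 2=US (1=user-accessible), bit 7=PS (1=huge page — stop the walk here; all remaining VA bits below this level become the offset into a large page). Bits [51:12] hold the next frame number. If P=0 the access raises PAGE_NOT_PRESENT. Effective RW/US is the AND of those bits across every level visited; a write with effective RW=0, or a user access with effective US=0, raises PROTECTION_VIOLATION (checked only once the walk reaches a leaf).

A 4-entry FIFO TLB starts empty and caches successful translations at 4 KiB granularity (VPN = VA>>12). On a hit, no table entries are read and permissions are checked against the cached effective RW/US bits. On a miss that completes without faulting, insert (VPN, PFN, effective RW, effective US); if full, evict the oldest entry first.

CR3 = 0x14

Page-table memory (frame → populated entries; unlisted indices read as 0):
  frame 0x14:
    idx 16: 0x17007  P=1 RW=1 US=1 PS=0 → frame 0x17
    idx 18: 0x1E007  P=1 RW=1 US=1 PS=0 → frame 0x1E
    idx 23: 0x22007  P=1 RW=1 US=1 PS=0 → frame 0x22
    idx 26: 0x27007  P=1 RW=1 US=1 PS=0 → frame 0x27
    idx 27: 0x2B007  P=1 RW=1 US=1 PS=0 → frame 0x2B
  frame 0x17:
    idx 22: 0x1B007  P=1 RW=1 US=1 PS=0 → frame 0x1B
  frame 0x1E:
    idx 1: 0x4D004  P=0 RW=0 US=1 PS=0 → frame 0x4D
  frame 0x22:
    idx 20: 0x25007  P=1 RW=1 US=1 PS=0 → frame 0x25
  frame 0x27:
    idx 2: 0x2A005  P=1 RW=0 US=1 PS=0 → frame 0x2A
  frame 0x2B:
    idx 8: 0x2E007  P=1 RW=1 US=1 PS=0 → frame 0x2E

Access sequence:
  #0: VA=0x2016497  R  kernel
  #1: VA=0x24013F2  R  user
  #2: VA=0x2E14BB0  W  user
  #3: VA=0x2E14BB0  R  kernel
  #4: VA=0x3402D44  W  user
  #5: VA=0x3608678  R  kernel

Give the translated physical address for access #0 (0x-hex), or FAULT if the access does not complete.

Walk each access:
#0 VA=0x2016497 (r,kernel):
  lvl0: tbl 0x14, slot 16 ⇒ 0x17007 (P1/RW1/US1/PS0)
  lvl1: tbl 0x17, slot 22 ⇒ 0x1B007 (P1/RW1/US1/PS0)
  ✓ 0x1B497  — 2 lookups
#1 VA=0x24013F2 (r,user):
  lvl0: tbl 0x14, slot 18 ⇒ 0x1E007 (P1/RW1/US1/PS0)
  lvl1: tbl 0x1E, slot 1 ⇒ 0x4D004 (P0/RW0/US1/PS0)
  → PAGE_NOT_PRESENT  (2 entries read)
#2 VA=0x2E14BB0 (w,user):
  lvl0: tbl 0x14, slot 23 ⇒ 0x22007 (P1/RW1/US1/PS0)
  lvl1: tbl 0x22, slot 20 ⇒ 0x25007 (P1/RW1/US1/PS0)
  ✓ 0x25BB0  — 2 lookups
#3 VA=0x2E14BB0 (r,kernel):
  TLB hit vpn=0x2E14 → PA=0x25BB0
#4 VA=0x3402D44 (w,user):
  lvl0: tbl 0x14, slot 26 ⇒ 0x27007 (P1/RW1/US1/PS0)
  lvl1: tbl 0x27, slot 2 ⇒ 0x2A005 (P1/RW0/US1/PS0)
  → PROTECTION_VIOLATION  (2 entries read)
#5 VA=0x3608678 (r,kernel):
  lvl0: tbl 0x14, slot 27 ⇒ 0x2B007 (P1/RW1/US1/PS0)
  lvl1: tbl 0x2B, slot 8 ⇒ 0x2E007 (P1/RW1/US1/PS0)
  ✓ 0x2E678  — 2 lookups

Access #0 PA: 0x1B497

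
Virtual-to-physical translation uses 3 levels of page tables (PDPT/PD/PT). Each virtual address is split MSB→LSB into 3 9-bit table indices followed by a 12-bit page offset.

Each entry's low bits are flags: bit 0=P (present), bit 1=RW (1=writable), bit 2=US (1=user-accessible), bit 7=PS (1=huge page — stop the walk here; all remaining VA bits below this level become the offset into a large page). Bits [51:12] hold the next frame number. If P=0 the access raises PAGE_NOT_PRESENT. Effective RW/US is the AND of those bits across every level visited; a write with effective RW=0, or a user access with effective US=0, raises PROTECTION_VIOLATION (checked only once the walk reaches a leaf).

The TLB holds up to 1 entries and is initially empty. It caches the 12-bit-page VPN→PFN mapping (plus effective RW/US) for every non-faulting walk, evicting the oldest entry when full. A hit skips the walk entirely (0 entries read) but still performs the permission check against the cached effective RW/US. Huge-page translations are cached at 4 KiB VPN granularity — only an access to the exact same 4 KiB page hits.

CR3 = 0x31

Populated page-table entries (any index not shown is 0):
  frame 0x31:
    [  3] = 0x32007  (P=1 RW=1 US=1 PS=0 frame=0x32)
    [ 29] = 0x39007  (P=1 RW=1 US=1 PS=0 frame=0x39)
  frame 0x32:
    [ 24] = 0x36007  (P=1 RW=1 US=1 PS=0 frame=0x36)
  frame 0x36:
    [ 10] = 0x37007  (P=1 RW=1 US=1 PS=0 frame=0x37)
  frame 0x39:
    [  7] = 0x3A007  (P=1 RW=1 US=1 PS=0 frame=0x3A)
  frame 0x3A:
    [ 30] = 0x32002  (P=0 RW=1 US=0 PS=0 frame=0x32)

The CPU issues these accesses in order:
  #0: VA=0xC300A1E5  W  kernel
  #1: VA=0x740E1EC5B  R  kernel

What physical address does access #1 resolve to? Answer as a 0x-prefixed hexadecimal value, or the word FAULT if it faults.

Per-access translation:
#0 VA=0xC300A1E5 (w,kernel):
  L0 @0x31[3] → 0x32007  P=1,RW=1,US=1,PS=0
  L1 @0x32[24] → 0x36007  P=1,RW=1,US=1,PS=0
  L2 @0x36[10] → 0x37007  P=1,RW=1,US=1,PS=0
  ✓ 0x371E5  — 3 lookups
#1 VA=0x740E1EC5B (r,kernel):
  L0 @0x31[29] → 0x39007  P=1,RW=1,US=1,PS=0
  L1 @0x39[7] → 0x3A007  P=1,RW=1,US=1,PS=0
  L2 @0x3A[30] → 0x32002  P=0,RW=1,US=0,PS=0
  ⇒ fault: PAGE_NOT_PRESENT  — 3 lookups

Access #1 PA: FAULT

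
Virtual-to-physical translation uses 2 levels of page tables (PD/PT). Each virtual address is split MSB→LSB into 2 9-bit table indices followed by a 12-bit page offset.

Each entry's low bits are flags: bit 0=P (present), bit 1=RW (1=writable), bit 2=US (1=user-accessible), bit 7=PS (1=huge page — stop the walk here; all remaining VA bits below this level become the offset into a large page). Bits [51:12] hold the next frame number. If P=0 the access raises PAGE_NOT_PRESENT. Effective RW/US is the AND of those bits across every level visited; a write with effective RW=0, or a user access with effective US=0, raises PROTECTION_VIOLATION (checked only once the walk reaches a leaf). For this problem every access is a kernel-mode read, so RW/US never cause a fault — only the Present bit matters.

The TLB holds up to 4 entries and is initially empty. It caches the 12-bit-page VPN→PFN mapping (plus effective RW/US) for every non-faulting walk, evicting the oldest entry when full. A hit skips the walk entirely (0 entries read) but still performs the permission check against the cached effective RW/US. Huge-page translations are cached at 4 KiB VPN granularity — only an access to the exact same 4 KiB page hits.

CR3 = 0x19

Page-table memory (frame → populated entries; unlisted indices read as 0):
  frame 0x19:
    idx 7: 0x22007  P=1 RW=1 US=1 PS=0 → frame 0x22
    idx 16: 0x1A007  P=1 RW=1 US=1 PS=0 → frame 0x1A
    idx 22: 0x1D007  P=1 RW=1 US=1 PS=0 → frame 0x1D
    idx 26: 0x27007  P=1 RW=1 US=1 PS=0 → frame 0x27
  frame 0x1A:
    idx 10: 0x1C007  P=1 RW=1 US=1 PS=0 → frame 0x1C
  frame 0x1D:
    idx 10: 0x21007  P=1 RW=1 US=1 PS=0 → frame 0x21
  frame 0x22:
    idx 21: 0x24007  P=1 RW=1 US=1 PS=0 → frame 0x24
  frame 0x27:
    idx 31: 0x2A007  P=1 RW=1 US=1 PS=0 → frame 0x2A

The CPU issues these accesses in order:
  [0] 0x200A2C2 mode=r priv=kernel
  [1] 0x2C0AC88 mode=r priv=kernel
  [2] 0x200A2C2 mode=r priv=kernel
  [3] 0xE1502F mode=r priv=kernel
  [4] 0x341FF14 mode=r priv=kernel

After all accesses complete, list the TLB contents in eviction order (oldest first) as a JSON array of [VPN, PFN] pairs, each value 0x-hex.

Per-access translation:
#0 VA=0x200A2C2 (r,kernel):
  L0: frame=0x19 idx=16 entry=0x1A007 [P=1 RW=1 US=1 PS=0]
  L1: frame=0x1A idx=10 entry=0x1C007 [P=1 RW=1 US=1 PS=0]
  ⇒ phys 0x1C2C2  [2 reads]
#1 VA=0x2C0AC88 (r,kernel):
  L0: frame=0x19 idx=22 entry=0x1D007 [P=1 RW=1 US=1 PS=0]
  L1: frame=0x1D idx=10 entry=0x21007 [P=1 RW=1 US=1 PS=0]
  ⇒ phys 0x21C88  [2 reads]
#2 VA=0x200A2C2 (r,kernel):
  TLB hit vpn=0x200A → PA=0x1C2C2
#3 VA=0xE1502F (r,kernel):
  L0: frame=0x19 idx=7 entry=0x22007 [P=1 RW=1 US=1 PS=0]
  L1: frame=0x22 idx=21 entry=0x24007 [P=1 RW=1 US=1 PS=0]
  ⇒ phys 0x2402F  [2 reads]
#4 VA=0x341FF14 (r,kernel):
  L0: frame=0x19 idx=26 entry=0x27007 [P=1 RW=1 US=1 PS=0]
  L1: frame=0x27 idx=31 entry=0x2A007 [P=1 RW=1 US=1 PS=0]
  ⇒ phys 0x2AF14  [2 reads]

TLB: [["0x200A", "0x1C"], ["0x2C0A", "0x21"], ["0xE15", "0x24"], ["0x341F", "0x2A"]]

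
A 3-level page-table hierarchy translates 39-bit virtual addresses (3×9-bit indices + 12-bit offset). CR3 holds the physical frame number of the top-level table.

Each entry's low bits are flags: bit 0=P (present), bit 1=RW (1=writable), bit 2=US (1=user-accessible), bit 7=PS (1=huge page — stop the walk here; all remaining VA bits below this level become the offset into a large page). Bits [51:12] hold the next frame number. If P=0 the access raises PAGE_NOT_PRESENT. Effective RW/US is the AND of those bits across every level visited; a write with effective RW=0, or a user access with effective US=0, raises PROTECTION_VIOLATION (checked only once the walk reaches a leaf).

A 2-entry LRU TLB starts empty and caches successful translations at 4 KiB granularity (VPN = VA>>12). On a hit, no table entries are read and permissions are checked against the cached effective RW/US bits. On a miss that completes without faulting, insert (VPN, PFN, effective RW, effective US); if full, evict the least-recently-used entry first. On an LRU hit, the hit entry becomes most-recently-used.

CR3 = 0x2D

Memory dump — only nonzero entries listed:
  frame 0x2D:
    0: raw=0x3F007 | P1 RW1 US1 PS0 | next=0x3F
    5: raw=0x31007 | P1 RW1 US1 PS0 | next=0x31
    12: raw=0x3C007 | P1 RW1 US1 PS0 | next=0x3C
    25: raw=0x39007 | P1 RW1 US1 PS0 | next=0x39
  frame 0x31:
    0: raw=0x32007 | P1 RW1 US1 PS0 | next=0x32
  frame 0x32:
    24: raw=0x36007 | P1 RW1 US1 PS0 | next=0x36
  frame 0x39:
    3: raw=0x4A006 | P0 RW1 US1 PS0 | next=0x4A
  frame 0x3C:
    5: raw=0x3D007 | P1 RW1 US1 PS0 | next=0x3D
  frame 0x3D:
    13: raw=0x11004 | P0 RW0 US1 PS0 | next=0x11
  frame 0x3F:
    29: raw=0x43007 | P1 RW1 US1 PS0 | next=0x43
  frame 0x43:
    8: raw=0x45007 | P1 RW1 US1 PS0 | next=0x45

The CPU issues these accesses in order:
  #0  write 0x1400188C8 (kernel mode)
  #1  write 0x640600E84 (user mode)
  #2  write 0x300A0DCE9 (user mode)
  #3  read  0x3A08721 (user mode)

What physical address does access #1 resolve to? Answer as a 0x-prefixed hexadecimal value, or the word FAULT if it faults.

Walk each access:
#0 VA=0x1400188C8 (w,kernel):
  [0] read 0x2D idx=5: raw=0x31007 flags P=1 W=1 U=1 S=0
  [1] read 0x31 idx=0: raw=0x32007 flags P=1 W=1 U=1 S=0
  [2] read 0x32 idx=24: raw=0x36007 flags P=1 W=1 U=1 S=0
  → PA=0x368C8  (3 entries read)
#1 VA=0x640600E84 (w,user):
  [0] read 0x2D idx=25: raw=0x39007 flags P=1 W=1 U=1 S=0
  [1] read 0x39 idx=3: raw=0x4A006 flags P=0 W=1 U=1 S=0
  → PAGE_NOT_PRESENT  (2 entries read)
#2 VA=0x300A0DCE9 (w,user):
  [0] read 0x2D idx=12: raw=0x3C007 flags P=1 W=1 U=1 S=0
  [1] read 0x3C idx=5: raw=0x3D007 flags P=1 W=1 U=1 S=0
  [2] read 0x3D idx=13: raw=0x11004 flags P=0 W=0 U=1 S=0
  → PAGE_NOT_PRESENT  (3 entries read)
#3 VA=0x3A08721 (r,user):
  [0] read 0x2D idx=0: raw=0x3F007 flags P=1 W=1 U=1 S=0
  [1] read 0x3F idx=29: raw=0x43007 flags P=1 W=1 U=1 S=0
  [2] read 0x43 idx=8: raw=0x45007 flags P=1 W=1 U=1 S=0
  → PA=0x45721  (3 entries read)

Access #1 PA: FAULT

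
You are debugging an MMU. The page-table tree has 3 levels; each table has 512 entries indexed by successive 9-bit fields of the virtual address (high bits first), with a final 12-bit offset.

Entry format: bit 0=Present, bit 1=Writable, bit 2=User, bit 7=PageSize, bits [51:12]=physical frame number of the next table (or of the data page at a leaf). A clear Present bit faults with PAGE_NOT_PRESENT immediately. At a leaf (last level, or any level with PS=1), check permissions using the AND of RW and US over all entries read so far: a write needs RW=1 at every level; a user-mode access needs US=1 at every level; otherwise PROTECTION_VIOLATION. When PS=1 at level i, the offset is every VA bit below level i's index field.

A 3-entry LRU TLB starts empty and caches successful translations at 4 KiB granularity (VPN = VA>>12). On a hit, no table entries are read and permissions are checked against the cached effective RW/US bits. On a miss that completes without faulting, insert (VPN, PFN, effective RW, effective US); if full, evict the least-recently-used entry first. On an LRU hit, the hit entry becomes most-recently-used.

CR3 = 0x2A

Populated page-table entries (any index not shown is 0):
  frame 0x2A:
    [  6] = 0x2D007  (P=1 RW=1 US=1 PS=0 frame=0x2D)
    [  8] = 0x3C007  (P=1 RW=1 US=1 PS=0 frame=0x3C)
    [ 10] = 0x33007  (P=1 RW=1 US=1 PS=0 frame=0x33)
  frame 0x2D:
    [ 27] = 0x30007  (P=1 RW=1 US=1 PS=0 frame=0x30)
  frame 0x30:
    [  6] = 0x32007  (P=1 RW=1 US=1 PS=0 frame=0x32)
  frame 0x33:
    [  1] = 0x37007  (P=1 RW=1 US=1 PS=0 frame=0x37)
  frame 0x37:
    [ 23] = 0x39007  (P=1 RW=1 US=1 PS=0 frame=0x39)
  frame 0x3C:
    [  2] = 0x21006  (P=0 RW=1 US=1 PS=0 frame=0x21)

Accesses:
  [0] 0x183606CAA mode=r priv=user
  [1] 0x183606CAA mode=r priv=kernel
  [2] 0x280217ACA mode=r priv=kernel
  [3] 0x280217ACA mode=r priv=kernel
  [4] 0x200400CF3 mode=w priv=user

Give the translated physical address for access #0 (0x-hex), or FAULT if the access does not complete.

Walk each access:
#0 VA=0x183606CAA (r,user):
  L0 @0x2A[6] → 0x2D007  P=1,RW=1,US=1,PS=0
  L1 @0x2D[27] → 0x30007  P=1,RW=1,US=1,PS=0
  L2 @0x30[6] → 0x32007  P=1,RW=1,US=1,PS=0
  → PA=0x32CAA  (3 entries read)
#1 VA=0x183606CAA (r,kernel):
  TLB hit vpn=0x183606 → PA=0x32CAA
#2 VA=0x280217ACA (r,kernel):
  L0 @0x2A[10] → 0x33007  P=1,RW=1,US=1,PS=0
  L1 @0x33[1] → 0x37007  P=1,RW=1,US=1,PS=0
  L2 @0x37[23] → 0x39007  P=1,RW=1,US=1,PS=0
  → PA=0x39ACA  (3 entries read)
#3 VA=0x280217ACA (r,kernel):
  TLB hit vpn=0x280217 → PA=0x39ACA
#4 VA=0x200400CF3 (w,user):
  L0 @0x2A[8] → 0x3C007  P=1,RW=1,US=1,PS=0
  L1 @0x3C[2] → 0x21006  P=0,RW=1,US=1,PS=0
  → PAGE_NOT_PRESENT  (2 entries read)

Access #0 PA: 0x32CAA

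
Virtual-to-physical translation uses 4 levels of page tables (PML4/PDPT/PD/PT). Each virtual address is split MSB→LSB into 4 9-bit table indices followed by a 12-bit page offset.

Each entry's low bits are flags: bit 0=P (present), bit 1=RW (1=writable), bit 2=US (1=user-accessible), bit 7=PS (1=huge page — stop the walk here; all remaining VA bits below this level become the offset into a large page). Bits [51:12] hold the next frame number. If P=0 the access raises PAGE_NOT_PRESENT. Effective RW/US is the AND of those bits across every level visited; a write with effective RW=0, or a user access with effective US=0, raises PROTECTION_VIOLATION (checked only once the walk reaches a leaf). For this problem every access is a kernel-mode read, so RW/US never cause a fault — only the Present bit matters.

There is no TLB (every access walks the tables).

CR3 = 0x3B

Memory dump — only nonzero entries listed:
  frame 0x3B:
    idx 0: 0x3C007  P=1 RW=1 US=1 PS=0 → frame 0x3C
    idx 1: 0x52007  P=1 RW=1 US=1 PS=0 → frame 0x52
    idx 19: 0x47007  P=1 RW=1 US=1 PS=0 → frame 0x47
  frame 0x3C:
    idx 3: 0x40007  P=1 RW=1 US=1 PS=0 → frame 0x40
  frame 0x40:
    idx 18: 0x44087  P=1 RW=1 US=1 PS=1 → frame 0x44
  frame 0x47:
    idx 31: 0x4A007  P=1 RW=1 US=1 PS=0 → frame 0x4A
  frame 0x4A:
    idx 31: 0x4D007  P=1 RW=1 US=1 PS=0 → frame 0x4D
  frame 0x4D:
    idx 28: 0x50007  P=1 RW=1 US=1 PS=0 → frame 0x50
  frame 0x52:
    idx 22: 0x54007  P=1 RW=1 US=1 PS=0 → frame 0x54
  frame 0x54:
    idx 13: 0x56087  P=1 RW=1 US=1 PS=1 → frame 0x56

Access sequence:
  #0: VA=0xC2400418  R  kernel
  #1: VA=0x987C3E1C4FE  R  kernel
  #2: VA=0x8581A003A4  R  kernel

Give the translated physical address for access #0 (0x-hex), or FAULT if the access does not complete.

Walk each access:
#0 VA=0xC2400418 (r,kernel):
  L0 @0x3B[0] → 0x3C007  P=1,RW=1,US=1,PS=0
  L1 @0x3C[3] → 0x40007  P=1,RW=1,US=1,PS=0
  L2 @0x40[18] → 0x44087  P=1,RW=1,US=1,PS=1
  → PA=0x44418 (huge @L2)  (3 entries read)
#1 VA=0x987C3E1C4FE (r,kernel):
  L0 @0x3B[19] → 0x47007  P=1,RW=1,US=1,PS=0
  L1 @0x47[31] → 0x4A007  P=1,RW=1,US=1,PS=0
  L2 @0x4A[31] → 0x4D007  P=1,RW=1,US=1,PS=0
  L3 @0x4D[28] → 0x50007  P=1,RW=1,US=1,PS=0
  → PA=0x504FE  (4 entries read)
#2 VA=0x8581A003A4 (r,kernel):
  L0 @0x3B[1] → 0x52007  P=1,RW=1,US=1,PS=0
  L1 @0x52[22] → 0x54007  P=1,RW=1,US=1,PS=0
  L2 @0x54[13] → 0x56087  P=1,RW=1,US=1,PS=1
  → PA=0x563A4 (huge @L2)  (3 entries read)

Access #0 PA: 0x44418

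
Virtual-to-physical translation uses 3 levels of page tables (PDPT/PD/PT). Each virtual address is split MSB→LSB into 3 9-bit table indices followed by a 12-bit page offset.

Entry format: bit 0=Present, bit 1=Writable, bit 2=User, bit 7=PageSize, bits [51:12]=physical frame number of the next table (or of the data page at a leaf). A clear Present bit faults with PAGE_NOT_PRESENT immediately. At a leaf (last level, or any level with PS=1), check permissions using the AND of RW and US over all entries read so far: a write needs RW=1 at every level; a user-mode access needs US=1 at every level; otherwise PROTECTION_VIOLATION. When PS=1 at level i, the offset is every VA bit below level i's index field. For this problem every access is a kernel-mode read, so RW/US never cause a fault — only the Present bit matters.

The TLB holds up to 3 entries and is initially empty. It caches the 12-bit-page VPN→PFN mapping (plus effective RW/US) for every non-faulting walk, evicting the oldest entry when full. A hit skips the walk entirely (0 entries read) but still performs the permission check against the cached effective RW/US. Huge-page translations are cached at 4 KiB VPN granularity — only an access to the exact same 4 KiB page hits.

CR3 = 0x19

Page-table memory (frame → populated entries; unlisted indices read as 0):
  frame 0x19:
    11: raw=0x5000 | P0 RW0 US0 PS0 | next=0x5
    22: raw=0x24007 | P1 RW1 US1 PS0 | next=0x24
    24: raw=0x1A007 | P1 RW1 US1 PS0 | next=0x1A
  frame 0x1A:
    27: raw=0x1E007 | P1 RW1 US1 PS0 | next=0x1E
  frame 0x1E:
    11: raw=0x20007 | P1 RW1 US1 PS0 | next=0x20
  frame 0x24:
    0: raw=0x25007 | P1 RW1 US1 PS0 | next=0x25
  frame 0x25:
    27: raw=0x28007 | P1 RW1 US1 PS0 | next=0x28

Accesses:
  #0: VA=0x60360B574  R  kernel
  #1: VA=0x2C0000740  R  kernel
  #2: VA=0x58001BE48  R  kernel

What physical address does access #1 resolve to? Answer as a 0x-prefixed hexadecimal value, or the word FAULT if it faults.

Walk each access:
#0 VA=0x60360B574 (r,kernel):
  L0: frame=0x19 idx=24 entry=0x1A007 [P=1 RW=1 US=1 PS=0]
  L1: frame=0x1A idx=27 entry=0x1E007 [P=1 RW=1 US=1 PS=0]
  L2: frame=0x1E idx=11 entry=0x20007 [P=1 RW=1 US=1 PS=0]
  → PA=0x20574  (3 entries read)
#1 VA=0x2C0000740 (r,kernel):
  L0: frame=0x19 idx=11 entry=0x5000 [P=0 RW=0 US=0 PS=0]
  ⇒ fault: PAGE_NOT_PRESENT  — 1 lookups
#2 VA=0x58001BE48 (r,kernel):
  L0: frame=0x19 idx=22 entry=0x24007 [P=1 RW=1 US=1 PS=0]
  L1: frame=0x24 idx=0 entry=0x25007 [P=1 RW=1 US=1 PS=0]
  L2: frame=0x25 idx=27 entry=0x28007 [P=1 RW=1 US=1 PS=0]
  → PA=0x28E48  (3 entries read)

Access #1 PA: FAULT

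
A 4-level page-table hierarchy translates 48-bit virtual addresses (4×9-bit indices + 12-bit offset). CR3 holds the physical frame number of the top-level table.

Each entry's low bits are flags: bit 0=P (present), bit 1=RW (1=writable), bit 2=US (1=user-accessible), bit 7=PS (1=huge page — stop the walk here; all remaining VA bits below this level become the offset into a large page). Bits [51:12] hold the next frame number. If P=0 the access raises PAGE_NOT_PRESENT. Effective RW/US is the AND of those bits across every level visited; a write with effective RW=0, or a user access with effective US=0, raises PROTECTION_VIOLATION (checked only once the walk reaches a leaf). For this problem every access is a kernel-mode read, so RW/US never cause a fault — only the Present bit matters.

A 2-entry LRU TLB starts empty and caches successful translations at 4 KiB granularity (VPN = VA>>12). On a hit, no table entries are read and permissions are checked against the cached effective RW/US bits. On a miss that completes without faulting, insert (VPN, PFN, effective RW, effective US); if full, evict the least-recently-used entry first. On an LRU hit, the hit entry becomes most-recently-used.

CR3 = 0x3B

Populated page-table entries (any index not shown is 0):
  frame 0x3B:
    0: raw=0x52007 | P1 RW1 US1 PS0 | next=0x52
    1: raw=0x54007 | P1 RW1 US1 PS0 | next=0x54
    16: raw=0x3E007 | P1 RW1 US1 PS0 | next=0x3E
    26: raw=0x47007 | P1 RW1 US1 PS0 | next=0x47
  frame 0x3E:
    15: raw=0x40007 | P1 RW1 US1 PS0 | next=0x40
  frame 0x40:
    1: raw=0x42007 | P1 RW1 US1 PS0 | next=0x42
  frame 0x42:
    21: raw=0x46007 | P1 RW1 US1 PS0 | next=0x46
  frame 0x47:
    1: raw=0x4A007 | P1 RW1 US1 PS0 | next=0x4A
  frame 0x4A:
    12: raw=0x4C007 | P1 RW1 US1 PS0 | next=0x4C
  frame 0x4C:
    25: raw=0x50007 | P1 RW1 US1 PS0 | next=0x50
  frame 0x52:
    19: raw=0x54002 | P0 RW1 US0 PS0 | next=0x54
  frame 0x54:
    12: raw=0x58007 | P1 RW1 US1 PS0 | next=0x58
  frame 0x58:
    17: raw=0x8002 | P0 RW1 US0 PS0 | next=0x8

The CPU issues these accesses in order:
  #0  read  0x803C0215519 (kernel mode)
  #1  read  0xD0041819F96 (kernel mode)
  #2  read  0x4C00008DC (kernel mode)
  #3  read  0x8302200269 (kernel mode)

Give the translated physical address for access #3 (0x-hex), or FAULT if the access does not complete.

Per-access translation:
#0 VA=0x803C0215519 (r,kernel):
  lvl0: tbl 0x3B, slot 16 ⇒ 0x3E007 (P1/RW1/US1/PS0)
  lvl1: tbl 0x3E, slot 15 ⇒ 0x40007 (P1/RW1/US1/PS0)
  lvl2: tbl 0x40, slot 1 ⇒ 0x42007 (P1/RW1/US1/PS0)
  lvl3: tbl 0x42, slot 21 ⇒ 0x46007 (P1/RW1/US1/PS0)
  ✓ 0x46519  — 4 lookups
#1 VA=0xD0041819F96 (r,kernel):
  lvl0: tbl 0x3B, slot 26 ⇒ 0x47007 (P1/RW1/US1/PS0)
  lvl1: tbl 0x47, slot 1 ⇒ 0x4A007 (P1/RW1/US1/PS0)
  lvl2: tbl 0x4A, slot 12 ⇒ 0x4C007 (P1/RW1/US1/PS0)
  lvl3: tbl 0x4C, slot 25 ⇒ 0x50007 (P1/RW1/US1/PS0)
  ✓ 0x50F96  — 4 lookups
#2 VA=0x4C00008DC (r,kernel):
  lvl0: tbl 0x3B, slot 0 ⇒ 0x52007 (P1/RW1/US1/PS0)
  lvl1: tbl 0x52, slot 19 ⇒ 0x54002 (P0/RW1/US0/PS0)
  ✗ PAGE_NOT_PRESENT  [2 reads]
#3 VA=0x8302200269 (r,kernel):
  lvl0: tbl 0x3B, slot 1 ⇒ 0x54007 (P1/RW1/US1/PS0)
  lvl1: tbl 0x54, slot 12 ⇒ 0x58007 (P1/RW1/US1/PS0)
  lvl2: tbl 0x58, slot 17 ⇒ 0x8002 (P0/RW1/US0/PS0)
  ✗ PAGE_NOT_PRESENT  [3 reads]

Access #3 PA: FAULT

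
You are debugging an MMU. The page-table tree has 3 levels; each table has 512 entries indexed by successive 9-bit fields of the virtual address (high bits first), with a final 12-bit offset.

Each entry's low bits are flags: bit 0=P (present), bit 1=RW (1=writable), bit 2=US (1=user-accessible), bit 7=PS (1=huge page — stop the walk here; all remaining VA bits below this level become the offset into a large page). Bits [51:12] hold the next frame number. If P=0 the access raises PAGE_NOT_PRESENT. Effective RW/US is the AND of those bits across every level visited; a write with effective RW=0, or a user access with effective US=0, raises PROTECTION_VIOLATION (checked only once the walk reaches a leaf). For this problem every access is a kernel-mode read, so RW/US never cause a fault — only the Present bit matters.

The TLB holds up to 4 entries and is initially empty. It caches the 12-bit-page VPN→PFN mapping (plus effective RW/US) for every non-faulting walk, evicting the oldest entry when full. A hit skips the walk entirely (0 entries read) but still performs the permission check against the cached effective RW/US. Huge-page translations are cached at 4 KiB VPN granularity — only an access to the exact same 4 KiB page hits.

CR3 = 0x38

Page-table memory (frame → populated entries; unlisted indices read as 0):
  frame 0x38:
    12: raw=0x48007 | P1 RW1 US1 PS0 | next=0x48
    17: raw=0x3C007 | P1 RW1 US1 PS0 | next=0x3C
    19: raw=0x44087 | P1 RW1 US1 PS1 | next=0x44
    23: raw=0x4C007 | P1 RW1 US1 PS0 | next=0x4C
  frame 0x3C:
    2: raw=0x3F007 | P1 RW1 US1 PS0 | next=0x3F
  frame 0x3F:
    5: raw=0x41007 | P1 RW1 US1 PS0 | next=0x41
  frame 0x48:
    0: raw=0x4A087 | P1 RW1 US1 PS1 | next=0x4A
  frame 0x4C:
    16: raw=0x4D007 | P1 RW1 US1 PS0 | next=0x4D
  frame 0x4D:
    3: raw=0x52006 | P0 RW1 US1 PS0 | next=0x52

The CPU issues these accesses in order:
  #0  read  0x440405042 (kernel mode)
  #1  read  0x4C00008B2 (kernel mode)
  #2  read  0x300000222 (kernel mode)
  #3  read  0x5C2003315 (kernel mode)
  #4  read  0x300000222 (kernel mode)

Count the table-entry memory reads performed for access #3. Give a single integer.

Walk each access:
#0 VA=0x440405042 (r,kernel):
  L0 @0x38[17] → 0x3C007  P=1,RW=1,US=1,PS=0
  L1 @0x3C[2] → 0x3F007  P=1,RW=1,US=1,PS=0
  L2 @0x3F[5] → 0x41007  P=1,RW=1,US=1,PS=0
  ⇒ phys 0x41042  [3 reads]
#1 VA=0x4C00008B2 (r,kernel):
  L0 @0x38[19] → 0x44087  P=1,RW=1,US=1,PS=1
  ⇒ phys 0x448B2 (huge @L0)  [1 reads]
#2 VA=0x300000222 (r,kernel):
  L0 @0x38[12] → 0x48007  P=1,RW=1,US=1,PS=0
  L1 @0x48[0] → 0x4A087  P=1,RW=1,US=1,PS=1
  ⇒ phys 0x4A222 (huge @L1)  [2 reads]
#3 VA=0x5C2003315 (r,kernel):
  L0 @0x38[23] → 0x4C007  P=1,RW=1,US=1,PS=0
  L1 @0x4C[16] → 0x4D007  P=1,RW=1,US=1,PS=0
  L2 @0x4D[3] → 0x52006  P=0,RW=1,US=1,PS=0
  → PAGE_NOT_PRESENT  (3 entries read)
#4 VA=0x300000222 (r,kernel):
  TLB hit vpn=0x300000 → PA=0x4A222

Entries read for #3: 3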